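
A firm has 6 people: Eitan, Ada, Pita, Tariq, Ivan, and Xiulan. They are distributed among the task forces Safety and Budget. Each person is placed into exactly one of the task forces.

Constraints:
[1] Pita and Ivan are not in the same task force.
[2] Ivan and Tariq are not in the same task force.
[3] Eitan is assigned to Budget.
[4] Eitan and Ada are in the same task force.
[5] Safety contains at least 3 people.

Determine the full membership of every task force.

Safety = {Pita, Tariq, Xiulan}; Budget = {Ada, Eitan, Ivan}

From (3): Eitan ∈ Budget.
(4): Ada matches Eitan: Ada ∉ Safety.
(4): Ada matches Eitan: Ada ∈ Budget.
Suppose Pita ∉ Safety: no assignment then satisfies all the clues, so Pita ∈ Safety.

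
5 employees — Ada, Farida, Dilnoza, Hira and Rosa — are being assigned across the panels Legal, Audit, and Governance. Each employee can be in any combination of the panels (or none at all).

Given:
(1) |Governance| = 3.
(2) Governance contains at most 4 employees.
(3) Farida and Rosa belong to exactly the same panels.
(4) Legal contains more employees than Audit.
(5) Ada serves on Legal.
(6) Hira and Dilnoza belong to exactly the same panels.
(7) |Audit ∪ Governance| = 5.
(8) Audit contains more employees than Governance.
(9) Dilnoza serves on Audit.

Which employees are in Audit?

Audit = {Dilnoza, Farida, Hira, Rosa}

From (5): Ada ∈ Legal.
From (9): Dilnoza ∈ Audit.
(6): Hira matches Dilnoza: Hira ∈ Audit.
Suppose Ada ∈ Audit: no assignment then satisfies all the clues, so Ada ∉ Audit.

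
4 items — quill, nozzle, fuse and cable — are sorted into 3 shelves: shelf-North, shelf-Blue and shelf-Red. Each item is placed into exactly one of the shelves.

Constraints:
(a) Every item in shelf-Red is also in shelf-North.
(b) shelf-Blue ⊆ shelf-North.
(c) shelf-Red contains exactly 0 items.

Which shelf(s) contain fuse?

(c): shelf-Red already has 0, so the rest are out.
Suppose fuse ∉ shelf-North: no assignment then satisfies all the clues, so fuse ∈ shelf-North.

fuse: shelf-North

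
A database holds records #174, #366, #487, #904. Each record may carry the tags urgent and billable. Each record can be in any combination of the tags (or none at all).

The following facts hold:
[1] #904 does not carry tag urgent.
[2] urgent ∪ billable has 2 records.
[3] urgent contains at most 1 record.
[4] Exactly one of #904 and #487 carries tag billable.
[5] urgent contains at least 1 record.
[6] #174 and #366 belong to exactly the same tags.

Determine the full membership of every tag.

From (1): #904 ∉ urgent.
Suppose #174 ∈ urgent: no assignment then satisfies all the clues, so #174 ∉ urgent.

urgent = {#487}; billable = {#904}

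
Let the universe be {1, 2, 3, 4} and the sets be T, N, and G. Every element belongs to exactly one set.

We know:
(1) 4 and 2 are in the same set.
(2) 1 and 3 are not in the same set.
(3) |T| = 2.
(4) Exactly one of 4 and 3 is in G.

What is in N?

N = {1}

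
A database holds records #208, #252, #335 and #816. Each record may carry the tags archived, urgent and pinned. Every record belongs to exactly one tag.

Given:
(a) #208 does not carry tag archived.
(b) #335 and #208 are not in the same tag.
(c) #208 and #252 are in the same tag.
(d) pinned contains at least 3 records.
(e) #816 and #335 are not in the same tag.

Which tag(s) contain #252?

From (a): #208 ∉ archived.
(c): #252 matches #208: #252 ∉ archived.
Suppose #252 ∈ urgent: no assignment then satisfies all the clues, so #252 ∉ urgent.

#252: pinned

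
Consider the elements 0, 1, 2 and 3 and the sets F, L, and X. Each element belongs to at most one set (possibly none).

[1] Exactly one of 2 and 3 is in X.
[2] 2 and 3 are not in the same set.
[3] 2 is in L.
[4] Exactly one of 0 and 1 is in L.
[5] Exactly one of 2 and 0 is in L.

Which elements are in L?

From (3): 2 ∈ L.
(1) (exactly one): 3 ∈ X.
(5) (exactly one): 0 ∉ L.
(4) (exactly one): 1 ∈ L.

L = {1, 2}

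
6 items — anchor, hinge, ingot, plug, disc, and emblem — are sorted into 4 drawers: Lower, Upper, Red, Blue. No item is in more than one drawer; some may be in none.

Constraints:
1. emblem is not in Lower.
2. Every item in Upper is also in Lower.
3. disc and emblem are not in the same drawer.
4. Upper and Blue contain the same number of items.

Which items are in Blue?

Blue = {}

From (1): emblem ∉ Lower.
(2) contrapositive: emblem ∉ Upper.
Suppose anchor ∈ Blue: no assignment then satisfies all the clues, so anchor ∉ Blue.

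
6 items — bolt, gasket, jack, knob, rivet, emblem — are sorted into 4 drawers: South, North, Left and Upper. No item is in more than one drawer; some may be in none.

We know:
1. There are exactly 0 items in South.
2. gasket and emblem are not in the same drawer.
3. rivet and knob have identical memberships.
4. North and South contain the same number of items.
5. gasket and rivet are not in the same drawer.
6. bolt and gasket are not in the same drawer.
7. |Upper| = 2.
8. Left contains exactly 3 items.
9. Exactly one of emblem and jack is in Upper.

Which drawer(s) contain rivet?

rivet: Left

(1): South already has 0, so the rest are out.
Suppose rivet ∈ North: no assignment then satisfies all the clues, so rivet ∉ North.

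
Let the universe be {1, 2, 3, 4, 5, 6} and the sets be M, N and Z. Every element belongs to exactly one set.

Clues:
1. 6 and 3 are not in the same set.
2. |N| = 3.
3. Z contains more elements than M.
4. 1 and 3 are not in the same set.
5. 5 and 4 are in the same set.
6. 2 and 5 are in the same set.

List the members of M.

M = {3}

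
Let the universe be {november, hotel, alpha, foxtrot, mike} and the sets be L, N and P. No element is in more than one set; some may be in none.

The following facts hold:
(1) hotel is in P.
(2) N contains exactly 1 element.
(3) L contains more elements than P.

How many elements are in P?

1

From (1): hotel ∈ P.
Suppose november ∈ P: no assignment then satisfies all the clues, so november ∉ P.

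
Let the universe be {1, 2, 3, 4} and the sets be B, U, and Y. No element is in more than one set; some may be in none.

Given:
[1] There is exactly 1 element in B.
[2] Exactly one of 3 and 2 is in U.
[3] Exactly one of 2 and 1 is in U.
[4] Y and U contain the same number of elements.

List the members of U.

U = {2}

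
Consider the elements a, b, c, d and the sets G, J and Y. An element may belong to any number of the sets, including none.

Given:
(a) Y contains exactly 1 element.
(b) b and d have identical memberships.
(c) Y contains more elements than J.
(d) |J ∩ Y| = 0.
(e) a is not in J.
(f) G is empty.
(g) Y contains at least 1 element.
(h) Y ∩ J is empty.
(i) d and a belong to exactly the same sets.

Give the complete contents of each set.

G = {}; J = {}; Y = {c}

From (e): a ∉ J.
(f): G already has 0, so the rest are out.
(i): d matches a: d ∉ J.
(b): b matches d: b ∉ J.
Suppose a ∈ Y: no assignment then satisfies all the clues, so a ∉ Y.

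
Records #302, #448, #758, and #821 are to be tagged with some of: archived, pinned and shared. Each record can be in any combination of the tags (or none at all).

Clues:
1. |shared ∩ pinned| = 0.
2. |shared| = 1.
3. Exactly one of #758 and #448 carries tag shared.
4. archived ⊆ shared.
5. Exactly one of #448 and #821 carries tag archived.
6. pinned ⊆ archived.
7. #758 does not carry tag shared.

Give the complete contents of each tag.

archived = {#448}; pinned = {}; shared = {#448}

From (7): #758 ∉ shared.
(3) (exactly one): #448 ∈ shared.
(4) contrapositive: #758 ∉ archived.
(6) contrapositive: #758 ∉ pinned.
(2): shared already has 1, so the rest are out.
(4) contrapositive: #302 ∉ archived.
(4) contrapositive: #821 ∉ archived.
(5) (exactly one): #448 ∈ archived.
(6) contrapositive: #302 ∉ pinned.
(6) contrapositive: #821 ∉ pinned.
Suppose #448 ∈ pinned: no assignment then satisfies all the clues, so #448 ∉ pinned.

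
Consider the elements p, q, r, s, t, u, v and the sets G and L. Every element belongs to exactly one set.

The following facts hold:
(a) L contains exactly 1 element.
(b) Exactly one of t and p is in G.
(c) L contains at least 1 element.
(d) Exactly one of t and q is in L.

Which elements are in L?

L = {t}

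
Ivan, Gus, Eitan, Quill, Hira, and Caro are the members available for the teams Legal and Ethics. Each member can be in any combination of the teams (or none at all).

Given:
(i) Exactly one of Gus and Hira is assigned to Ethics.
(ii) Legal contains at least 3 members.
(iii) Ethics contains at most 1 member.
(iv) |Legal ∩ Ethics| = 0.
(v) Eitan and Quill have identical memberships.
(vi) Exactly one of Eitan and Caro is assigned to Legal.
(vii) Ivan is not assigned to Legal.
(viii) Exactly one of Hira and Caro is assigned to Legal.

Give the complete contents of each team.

Legal = {Eitan, Hira, Quill}; Ethics = {Gus}

From (vii): Ivan ∉ Legal.
Suppose Ivan ∈ Ethics: no assignment then satisfies all the clues, so Ivan ∉ Ethics.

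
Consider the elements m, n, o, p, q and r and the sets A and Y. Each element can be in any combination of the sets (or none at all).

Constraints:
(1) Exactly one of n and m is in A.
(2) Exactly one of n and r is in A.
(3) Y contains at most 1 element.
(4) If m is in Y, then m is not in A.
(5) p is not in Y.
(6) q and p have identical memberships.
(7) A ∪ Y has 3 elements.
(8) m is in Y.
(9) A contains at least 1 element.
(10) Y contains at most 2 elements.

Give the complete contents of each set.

From (5): p ∉ Y.
From (8): m ∈ Y.
(3): Y already has 1, so the rest are out.
(4): m ∉ A.
(1) (exactly one): n ∈ A.
(2) (exactly one): r ∉ A.
Suppose o ∉ A: no assignment then satisfies all the clues, so o ∈ A.

A = {n, o}; Y = {m}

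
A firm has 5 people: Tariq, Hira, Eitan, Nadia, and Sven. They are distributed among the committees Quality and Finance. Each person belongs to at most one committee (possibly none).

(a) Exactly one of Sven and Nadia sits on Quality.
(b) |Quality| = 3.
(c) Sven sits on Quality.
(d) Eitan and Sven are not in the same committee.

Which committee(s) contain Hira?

From (c): Sven ∈ Quality.
(a) (exactly one): Nadia ∉ Quality.
(d): Eitan ∉ Quality.
(b): only 3 candidates remain for Quality, so all are in.

Hira: Quality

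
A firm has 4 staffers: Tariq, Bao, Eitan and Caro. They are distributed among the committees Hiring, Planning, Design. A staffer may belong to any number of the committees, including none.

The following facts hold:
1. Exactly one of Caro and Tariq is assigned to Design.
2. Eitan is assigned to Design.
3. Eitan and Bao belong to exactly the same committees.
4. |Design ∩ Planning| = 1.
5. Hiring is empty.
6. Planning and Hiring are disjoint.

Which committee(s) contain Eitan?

From (2): Eitan ∈ Design.
(3): Bao matches Eitan: Bao ∈ Design.
(5): Hiring already has 0, so the rest are out.
Suppose Eitan ∈ Planning: no assignment then satisfies all the clues, so Eitan ∉ Planning.

Eitan: Design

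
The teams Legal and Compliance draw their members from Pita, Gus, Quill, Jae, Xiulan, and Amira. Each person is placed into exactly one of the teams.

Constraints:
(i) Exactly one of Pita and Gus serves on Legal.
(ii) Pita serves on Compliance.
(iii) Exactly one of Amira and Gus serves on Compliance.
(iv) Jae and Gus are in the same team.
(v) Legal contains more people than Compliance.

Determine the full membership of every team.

Legal = {Gus, Jae, Quill, Xiulan}; Compliance = {Amira, Pita}

From (ii): Pita ∈ Compliance.
(i) (exactly one): Gus ∈ Legal.
(iii) (exactly one): Amira ∈ Compliance.
(iv): Jae matches Gus: Jae ∈ Legal.
Suppose Quill ∉ Legal: no assignment then satisfies all the clues, so Quill ∈ Legal.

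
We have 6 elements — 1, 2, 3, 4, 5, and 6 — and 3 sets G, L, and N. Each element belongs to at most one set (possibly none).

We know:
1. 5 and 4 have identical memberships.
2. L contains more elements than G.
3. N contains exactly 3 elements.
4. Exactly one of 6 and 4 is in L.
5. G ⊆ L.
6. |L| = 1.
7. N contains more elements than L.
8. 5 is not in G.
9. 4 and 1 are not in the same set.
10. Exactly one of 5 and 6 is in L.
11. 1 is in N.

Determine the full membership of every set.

From (8): 5 ∉ G.
From (11): 1 ∈ N.
(1): 4 matches 5: 4 ∉ G.
(9): 4 ∉ N.
(1): 5 matches 4: 5 ∉ N.
Suppose 2 ∈ G: no assignment then satisfies all the clues, so 2 ∉ G.

G = {}; L = {6}; N = {1, 2, 3}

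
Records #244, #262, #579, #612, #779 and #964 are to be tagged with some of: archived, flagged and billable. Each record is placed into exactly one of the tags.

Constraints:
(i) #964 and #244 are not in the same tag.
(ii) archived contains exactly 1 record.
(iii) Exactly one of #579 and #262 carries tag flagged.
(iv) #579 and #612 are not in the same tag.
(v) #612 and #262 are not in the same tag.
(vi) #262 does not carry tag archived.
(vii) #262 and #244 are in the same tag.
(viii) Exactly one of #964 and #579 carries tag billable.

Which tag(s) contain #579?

#579: archived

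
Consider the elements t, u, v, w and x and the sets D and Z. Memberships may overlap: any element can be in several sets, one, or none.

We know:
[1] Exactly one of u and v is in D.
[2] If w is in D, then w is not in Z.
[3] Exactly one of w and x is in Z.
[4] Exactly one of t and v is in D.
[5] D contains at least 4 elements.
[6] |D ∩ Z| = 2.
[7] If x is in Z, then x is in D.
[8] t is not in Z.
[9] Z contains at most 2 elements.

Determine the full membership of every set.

D = {t, u, w, x}; Z = {u, x}

From (8): t ∉ Z.
Suppose t ∉ D: no assignment then satisfies all the clues, so t ∈ D.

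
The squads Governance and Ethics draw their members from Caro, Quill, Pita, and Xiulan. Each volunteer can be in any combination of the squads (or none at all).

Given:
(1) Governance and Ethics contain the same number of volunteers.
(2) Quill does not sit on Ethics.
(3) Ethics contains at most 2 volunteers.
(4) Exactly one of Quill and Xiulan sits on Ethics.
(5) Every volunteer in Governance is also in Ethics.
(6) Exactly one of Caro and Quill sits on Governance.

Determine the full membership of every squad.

Governance = {Caro, Xiulan}; Ethics = {Caro, Xiulan}

From (2): Quill ∉ Ethics.
(4) (exactly one): Xiulan ∈ Ethics.
(5) contrapositive: Quill ∉ Governance.
(6) (exactly one): Caro ∈ Governance.
(5) with Caro ∈ Governance: Caro ∈ Ethics.
(3): Ethics already has 2, so the rest are out.
(5) contrapositive: Pita ∉ Governance.
Suppose Xiulan ∉ Governance: no assignment then satisfies all the clues, so Xiulan ∈ Governance.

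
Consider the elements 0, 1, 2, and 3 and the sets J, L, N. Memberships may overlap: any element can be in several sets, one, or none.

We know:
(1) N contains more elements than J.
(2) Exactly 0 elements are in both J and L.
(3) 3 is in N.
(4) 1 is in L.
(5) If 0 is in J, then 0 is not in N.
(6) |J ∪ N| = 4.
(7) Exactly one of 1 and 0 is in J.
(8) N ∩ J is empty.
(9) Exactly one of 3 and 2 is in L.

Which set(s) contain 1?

From (3): 3 ∈ N.
From (4): 1 ∈ L.
(8) (disjoint): 3 ∉ J.
Suppose 1 ∈ J: no assignment then satisfies all the clues, so 1 ∉ J.

1: L, N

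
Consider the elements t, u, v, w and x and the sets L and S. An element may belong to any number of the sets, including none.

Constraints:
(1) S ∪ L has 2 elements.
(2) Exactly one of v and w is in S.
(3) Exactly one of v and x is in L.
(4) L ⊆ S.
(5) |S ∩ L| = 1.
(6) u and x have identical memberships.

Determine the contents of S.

S = {t, v}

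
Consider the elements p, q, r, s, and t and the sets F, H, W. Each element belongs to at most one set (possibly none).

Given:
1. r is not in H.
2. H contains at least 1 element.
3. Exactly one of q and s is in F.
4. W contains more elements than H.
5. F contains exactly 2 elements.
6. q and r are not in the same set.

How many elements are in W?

2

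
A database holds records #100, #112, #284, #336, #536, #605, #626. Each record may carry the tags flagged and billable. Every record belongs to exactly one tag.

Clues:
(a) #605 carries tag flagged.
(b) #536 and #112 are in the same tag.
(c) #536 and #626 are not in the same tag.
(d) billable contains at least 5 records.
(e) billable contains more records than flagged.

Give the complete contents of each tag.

flagged = {#605, #626}; billable = {#100, #112, #284, #336, #536}

From (a): #605 ∈ flagged.
Suppose #100 ∈ flagged: no assignment then satisfies all the clues, so #100 ∉ flagged.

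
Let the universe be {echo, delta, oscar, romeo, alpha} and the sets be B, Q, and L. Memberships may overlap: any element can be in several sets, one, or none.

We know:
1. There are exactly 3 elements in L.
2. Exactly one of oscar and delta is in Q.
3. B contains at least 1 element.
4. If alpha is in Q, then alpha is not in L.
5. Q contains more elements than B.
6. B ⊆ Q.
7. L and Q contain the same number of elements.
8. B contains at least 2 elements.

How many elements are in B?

2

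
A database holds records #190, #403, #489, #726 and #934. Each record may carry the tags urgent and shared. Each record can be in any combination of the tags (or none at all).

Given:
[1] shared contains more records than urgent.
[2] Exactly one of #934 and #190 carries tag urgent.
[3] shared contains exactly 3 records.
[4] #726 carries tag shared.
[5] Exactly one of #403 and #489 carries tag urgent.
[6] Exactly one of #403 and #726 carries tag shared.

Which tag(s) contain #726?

#726: shared

From (4): #726 ∈ shared.
(6) (exactly one): #403 ∉ shared.
Suppose #726 ∈ urgent: no assignment then satisfies all the clues, so #726 ∉ urgent.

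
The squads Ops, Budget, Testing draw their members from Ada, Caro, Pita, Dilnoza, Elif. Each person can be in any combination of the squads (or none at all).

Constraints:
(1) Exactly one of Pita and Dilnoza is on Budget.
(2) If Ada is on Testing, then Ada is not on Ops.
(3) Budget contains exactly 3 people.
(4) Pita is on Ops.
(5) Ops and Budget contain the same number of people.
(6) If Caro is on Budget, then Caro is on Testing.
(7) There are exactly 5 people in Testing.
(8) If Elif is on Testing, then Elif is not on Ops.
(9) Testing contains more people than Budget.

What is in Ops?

Ops = {Caro, Dilnoza, Pita}

From (4): Pita ∈ Ops.
(7): only 5 candidates remain for Testing, so all are in.
(8): Elif ∉ Ops.
(2): Ada ∉ Ops.
Suppose Caro ∉ Ops: no assignment then satisfies all the clues, so Caro ∈ Ops.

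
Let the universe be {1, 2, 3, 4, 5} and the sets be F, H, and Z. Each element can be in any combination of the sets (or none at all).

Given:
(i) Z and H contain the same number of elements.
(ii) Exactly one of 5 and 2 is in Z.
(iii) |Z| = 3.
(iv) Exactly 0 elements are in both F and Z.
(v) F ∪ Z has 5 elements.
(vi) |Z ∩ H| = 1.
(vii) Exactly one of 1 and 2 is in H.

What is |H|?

3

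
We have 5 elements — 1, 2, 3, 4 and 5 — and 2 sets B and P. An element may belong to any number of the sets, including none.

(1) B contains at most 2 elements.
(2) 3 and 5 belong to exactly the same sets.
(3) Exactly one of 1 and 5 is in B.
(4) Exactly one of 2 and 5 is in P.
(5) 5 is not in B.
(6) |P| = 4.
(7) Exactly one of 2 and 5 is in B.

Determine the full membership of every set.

B = {1, 2}; P = {1, 3, 4, 5}

From (5): 5 ∉ B.
(2): 3 matches 5: 3 ∉ B.
(3) (exactly one): 1 ∈ B.
(7) (exactly one): 2 ∈ B.
(1): B already has 2, so the rest are out.
Suppose 1 ∉ P: no assignment then satisfies all the clues, so 1 ∈ P.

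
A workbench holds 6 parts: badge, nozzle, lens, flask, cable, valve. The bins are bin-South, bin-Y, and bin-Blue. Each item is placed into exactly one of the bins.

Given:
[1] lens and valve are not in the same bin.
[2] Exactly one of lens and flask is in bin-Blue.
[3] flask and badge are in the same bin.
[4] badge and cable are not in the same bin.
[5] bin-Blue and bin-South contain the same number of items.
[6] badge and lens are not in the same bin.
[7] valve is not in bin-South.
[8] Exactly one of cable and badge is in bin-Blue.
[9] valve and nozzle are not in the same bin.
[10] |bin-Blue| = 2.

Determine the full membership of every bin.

bin-South = {lens, nozzle}; bin-Y = {cable, valve}; bin-Blue = {badge, flask}

From (7): valve ∉ bin-South.
Suppose badge ∈ bin-South: no assignment then satisfies all the clues, so badge ∉ bin-South.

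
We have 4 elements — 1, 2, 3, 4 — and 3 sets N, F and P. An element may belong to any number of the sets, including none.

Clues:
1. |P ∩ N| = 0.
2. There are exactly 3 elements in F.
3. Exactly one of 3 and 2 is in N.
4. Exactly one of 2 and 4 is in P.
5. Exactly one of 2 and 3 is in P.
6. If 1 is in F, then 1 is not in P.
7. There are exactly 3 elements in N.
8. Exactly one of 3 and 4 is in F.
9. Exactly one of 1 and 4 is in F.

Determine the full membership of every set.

N = {1, 3, 4}; F = {1, 2, 3}; P = {2}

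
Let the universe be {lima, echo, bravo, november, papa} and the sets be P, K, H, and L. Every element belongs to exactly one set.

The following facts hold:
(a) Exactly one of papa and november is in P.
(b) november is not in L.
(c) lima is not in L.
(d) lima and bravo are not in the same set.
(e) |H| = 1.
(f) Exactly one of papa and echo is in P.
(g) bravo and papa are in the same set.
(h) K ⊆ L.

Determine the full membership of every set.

P = {echo, november}; K = {}; H = {lima}; L = {bravo, papa}

From (b): november ∉ L.
From (c): lima ∉ L.
(h) contrapositive: lima ∉ K.
(h) contrapositive: november ∉ K.
Suppose lima ∈ P: no assignment then satisfies all the clues, so lima ∉ P.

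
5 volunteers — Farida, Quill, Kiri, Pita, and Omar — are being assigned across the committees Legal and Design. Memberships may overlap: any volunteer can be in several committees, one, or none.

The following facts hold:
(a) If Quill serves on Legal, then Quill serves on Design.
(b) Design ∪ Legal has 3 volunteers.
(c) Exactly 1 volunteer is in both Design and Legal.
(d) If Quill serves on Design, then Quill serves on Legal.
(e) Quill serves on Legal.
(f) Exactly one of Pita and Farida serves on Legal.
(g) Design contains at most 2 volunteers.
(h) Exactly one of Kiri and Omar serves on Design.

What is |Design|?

2

From (e): Quill ∈ Legal.
(a): Quill ∈ Design.
Suppose Farida ∈ Design: no assignment then satisfies all the clues, so Farida ∉ Design.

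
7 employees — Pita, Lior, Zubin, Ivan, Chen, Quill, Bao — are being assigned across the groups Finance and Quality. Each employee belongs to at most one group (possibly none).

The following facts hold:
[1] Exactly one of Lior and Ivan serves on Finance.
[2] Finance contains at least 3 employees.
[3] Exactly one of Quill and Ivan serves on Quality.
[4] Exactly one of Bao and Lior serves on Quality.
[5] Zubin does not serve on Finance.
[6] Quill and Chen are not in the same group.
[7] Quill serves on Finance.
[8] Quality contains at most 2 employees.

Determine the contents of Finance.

From (5): Zubin ∉ Finance.
From (7): Quill ∈ Finance.
(3) (exactly one): Ivan ∈ Quality.
(6): Chen ∉ Finance.
(1) (exactly one): Lior ∈ Finance.
(4) (exactly one): Bao ∈ Quality.
(8): Quality already has 2, so the rest are out.
(2): only 3 candidates remain for Finance, so all are in.

Finance = {Lior, Pita, Quill}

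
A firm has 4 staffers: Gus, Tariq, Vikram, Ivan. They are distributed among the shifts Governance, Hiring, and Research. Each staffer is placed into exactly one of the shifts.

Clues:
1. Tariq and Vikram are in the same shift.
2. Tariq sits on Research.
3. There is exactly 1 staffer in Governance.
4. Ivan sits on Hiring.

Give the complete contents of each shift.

Governance = {Gus}; Hiring = {Ivan}; Research = {Tariq, Vikram}

From (2): Tariq ∈ Research.
From (4): Ivan ∈ Hiring.
(1): Vikram matches Tariq: Vikram ∉ Governance.
(1): Vikram matches Tariq: Vikram ∉ Hiring.
(1): Vikram matches Tariq: Vikram ∈ Research.
(3): only 1 candidates remain for Governance, so all are in.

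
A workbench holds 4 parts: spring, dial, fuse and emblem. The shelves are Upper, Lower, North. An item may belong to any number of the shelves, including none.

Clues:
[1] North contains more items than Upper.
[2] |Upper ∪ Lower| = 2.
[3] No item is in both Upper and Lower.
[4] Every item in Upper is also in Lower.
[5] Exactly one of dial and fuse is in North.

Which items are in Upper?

Upper = {}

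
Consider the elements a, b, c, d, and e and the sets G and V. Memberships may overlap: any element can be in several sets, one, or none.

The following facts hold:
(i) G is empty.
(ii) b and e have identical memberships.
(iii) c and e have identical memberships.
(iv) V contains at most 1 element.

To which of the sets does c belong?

(i): G already has 0, so the rest are out.
Suppose c ∈ V: no assignment then satisfies all the clues, so c ∉ V.

c: none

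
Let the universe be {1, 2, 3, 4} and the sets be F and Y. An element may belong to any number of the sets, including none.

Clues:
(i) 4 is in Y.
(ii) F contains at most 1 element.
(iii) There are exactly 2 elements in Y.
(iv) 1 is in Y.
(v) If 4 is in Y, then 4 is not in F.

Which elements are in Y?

From (i): 4 ∈ Y.
From (iv): 1 ∈ Y.
(iii): Y already has 2, so the rest are out.
(v): 4 ∉ F.

Y = {1, 4}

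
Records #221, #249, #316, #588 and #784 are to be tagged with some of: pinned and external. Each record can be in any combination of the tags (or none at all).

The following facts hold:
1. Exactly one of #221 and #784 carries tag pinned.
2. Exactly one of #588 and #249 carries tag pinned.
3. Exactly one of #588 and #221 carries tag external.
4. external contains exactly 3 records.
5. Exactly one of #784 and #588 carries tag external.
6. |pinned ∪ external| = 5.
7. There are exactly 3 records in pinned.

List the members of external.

external = {#221, #249, #784}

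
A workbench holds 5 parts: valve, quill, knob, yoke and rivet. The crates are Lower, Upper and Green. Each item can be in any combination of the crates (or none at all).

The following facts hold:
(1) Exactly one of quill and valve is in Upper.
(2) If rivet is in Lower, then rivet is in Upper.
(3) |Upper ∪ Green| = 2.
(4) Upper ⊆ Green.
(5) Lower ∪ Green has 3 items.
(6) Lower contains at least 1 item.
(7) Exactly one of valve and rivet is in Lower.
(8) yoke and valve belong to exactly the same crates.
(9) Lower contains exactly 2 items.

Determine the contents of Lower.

Lower = {knob, rivet}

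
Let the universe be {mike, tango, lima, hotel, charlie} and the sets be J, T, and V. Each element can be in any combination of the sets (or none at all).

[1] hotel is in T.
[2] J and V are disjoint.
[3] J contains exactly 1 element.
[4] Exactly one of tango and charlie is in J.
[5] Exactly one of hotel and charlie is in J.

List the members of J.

J = {charlie}

From (1): hotel ∈ T.
Suppose mike ∈ J: no assignment then satisfies all the clues, so mike ∉ J.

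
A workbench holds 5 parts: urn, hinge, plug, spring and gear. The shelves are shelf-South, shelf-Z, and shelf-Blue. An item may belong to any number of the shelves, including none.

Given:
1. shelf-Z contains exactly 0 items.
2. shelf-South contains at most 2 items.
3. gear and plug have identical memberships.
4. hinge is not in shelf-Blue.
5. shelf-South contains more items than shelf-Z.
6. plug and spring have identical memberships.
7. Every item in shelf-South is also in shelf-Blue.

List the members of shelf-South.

From (4): hinge ∉ shelf-Blue.
(1): shelf-Z already has 0, so the rest are out.
(7) contrapositive: hinge ∉ shelf-South.
Suppose urn ∉ shelf-South: no assignment then satisfies all the clues, so urn ∈ shelf-South.

shelf-South = {urn}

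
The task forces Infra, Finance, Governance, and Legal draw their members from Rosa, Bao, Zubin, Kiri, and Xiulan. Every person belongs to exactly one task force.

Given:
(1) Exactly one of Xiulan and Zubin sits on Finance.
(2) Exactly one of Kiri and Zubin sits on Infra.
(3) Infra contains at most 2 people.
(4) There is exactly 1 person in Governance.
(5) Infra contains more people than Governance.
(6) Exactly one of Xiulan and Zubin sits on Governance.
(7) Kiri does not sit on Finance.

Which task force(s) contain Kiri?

Kiri: Infra

From (7): Kiri ∉ Finance.
Suppose Kiri ∉ Infra: no assignment then satisfies all the clues, so Kiri ∈ Infra.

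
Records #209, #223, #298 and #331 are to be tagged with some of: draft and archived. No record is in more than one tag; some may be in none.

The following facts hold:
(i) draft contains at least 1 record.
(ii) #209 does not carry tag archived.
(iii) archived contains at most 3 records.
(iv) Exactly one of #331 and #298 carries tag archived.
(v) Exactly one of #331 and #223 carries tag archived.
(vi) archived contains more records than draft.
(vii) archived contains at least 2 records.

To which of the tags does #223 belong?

#223: archived

From (ii): #209 ∉ archived.
Suppose #223 ∈ draft: no assignment then satisfies all the clues, so #223 ∉ draft.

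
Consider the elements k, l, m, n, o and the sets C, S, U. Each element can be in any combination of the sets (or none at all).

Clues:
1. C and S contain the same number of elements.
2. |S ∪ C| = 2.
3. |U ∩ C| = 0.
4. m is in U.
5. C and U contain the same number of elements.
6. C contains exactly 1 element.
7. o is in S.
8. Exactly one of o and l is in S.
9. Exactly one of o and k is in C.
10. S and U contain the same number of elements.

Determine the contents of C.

C = {k}

From (4): m ∈ U.
From (7): o ∈ S.
(8) (exactly one): l ∉ S.
Suppose k ∉ C: no assignment then satisfies all the clues, so k ∈ C.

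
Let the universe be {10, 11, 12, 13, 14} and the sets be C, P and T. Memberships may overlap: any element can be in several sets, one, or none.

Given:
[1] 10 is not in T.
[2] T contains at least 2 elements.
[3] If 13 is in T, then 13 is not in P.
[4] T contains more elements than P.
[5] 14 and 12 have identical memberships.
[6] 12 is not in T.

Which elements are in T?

From (1): 10 ∉ T.
From (6): 12 ∉ T.
(5): 14 matches 12: 14 ∉ T.
(2): only 2 candidates remain for T, so all are in.
(3): 13 ∉ P.

T = {11, 13}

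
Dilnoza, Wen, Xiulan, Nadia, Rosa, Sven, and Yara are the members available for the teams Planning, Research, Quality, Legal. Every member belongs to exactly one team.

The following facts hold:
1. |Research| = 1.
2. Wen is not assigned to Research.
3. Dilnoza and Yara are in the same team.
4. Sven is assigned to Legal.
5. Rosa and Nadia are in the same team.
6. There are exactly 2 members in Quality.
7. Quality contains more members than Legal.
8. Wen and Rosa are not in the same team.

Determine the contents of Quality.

Quality = {Nadia, Rosa}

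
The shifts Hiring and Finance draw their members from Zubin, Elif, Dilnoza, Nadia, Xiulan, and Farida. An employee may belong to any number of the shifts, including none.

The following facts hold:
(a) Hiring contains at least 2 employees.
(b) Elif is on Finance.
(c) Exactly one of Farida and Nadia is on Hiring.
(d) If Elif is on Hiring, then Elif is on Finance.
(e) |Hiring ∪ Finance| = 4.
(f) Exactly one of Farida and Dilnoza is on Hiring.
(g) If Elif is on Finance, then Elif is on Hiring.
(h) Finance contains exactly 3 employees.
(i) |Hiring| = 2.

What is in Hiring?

Hiring = {Elif, Farida}

From (b): Elif ∈ Finance.
(g): Elif ∈ Hiring.
Suppose Zubin ∈ Hiring: no assignment then satisfies all the clues, so Zubin ∉ Hiring.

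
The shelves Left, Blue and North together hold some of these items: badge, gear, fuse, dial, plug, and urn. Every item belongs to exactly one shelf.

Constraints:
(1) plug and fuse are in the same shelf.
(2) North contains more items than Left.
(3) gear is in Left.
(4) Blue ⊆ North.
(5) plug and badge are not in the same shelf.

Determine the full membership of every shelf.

Left = {badge, gear}; Blue = {}; North = {dial, fuse, plug, urn}

From (3): gear ∈ Left.
Suppose badge ∉ Left: no assignment then satisfies all the clues, so badge ∈ Left.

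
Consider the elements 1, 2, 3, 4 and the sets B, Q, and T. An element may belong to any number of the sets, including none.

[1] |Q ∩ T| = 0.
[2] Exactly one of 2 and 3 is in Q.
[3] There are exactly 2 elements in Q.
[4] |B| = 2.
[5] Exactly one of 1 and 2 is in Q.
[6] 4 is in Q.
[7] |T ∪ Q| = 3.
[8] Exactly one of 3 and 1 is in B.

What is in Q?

From (6): 4 ∈ Q.
Suppose 1 ∈ Q: no assignment then satisfies all the clues, so 1 ∉ Q.

Q = {2, 4}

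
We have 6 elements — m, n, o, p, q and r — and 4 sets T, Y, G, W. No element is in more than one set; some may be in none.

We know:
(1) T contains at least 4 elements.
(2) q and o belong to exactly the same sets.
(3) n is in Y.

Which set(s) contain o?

o: T

From (3): n ∈ Y.
Suppose o ∉ T: no assignment then satisfies all the clues, so o ∈ T.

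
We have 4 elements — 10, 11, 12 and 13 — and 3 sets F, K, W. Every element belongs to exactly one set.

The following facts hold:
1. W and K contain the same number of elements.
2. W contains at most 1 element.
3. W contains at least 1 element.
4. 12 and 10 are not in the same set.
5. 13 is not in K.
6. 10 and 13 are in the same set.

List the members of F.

F = {10, 13}

From (5): 13 ∉ K.
(6): 10 matches 13: 10 ∉ K.
Suppose 10 ∉ F: no assignment then satisfies all the clues, so 10 ∈ F.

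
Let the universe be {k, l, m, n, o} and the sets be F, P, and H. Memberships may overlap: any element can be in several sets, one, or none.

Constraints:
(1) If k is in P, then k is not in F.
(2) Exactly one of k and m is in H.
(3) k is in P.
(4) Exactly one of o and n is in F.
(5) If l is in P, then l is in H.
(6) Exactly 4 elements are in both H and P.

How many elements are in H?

4

From (3): k ∈ P.
(1): k ∉ F.
Suppose l ∉ P: no assignment then satisfies all the clues, so l ∈ P.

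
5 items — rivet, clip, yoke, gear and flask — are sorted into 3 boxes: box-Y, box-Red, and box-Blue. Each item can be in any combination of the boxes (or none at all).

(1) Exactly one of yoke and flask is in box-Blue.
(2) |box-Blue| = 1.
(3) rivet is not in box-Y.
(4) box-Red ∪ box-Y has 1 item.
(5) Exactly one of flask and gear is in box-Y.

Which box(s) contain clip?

clip: none

From (3): rivet ∉ box-Y.
Suppose clip ∈ box-Y: no assignment then satisfies all the clues, so clip ∉ box-Y.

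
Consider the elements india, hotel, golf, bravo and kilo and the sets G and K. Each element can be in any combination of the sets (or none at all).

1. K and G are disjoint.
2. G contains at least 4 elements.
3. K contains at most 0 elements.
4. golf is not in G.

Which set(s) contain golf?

golf: none

From (4): golf ∉ G.
(2): only 4 candidates remain for G, so all are in.
(3): K already has 0, so the rest are out.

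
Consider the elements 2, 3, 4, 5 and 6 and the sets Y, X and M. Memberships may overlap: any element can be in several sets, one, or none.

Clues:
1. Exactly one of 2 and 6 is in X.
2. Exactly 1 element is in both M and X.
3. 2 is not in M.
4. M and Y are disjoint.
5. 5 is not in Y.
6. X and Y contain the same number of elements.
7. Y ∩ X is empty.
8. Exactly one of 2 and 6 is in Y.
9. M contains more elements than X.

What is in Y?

Y = {2}

From (3): 2 ∉ M.
From (5): 5 ∉ Y.
Suppose 2 ∉ Y: no assignment then satisfies all the clues, so 2 ∈ Y.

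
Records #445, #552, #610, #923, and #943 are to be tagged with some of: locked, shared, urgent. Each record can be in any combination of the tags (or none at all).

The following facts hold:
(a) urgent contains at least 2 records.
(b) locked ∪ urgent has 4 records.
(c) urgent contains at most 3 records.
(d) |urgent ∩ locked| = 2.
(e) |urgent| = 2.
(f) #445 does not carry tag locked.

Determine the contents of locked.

locked = {#552, #610, #923, #943}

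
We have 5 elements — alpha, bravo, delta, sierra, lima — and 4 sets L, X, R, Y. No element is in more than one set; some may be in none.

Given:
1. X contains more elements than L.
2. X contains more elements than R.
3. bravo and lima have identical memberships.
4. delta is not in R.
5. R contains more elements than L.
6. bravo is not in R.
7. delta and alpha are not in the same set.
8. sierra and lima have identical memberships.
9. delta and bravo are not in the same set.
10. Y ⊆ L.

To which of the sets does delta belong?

delta: none

From (4): delta ∉ R.
From (6): bravo ∉ R.
(3): lima matches bravo: lima ∉ R.
(8): sierra matches lima: sierra ∉ R.
Suppose delta ∈ L: no assignment then satisfies all the clues, so delta ∉ L.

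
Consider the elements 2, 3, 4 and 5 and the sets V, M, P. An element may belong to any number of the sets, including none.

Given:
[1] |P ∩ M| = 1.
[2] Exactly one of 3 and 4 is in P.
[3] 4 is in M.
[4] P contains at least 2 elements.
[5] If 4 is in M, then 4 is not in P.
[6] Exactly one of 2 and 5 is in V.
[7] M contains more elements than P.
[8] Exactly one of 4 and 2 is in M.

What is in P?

P = {2, 3}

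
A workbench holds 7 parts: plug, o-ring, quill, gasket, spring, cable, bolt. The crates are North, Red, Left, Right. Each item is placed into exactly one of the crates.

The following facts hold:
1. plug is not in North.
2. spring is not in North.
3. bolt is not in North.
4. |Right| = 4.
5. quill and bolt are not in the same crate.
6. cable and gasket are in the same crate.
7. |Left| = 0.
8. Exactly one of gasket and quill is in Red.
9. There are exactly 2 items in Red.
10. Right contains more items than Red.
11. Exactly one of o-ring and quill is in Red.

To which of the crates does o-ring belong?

o-ring: North

From (1): plug ∉ North.
From (2): spring ∉ North.
From (3): bolt ∉ North.
(7): Left already has 0, so the rest are out.
Suppose o-ring ∉ North: no assignment then satisfies all the clues, so o-ring ∈ North.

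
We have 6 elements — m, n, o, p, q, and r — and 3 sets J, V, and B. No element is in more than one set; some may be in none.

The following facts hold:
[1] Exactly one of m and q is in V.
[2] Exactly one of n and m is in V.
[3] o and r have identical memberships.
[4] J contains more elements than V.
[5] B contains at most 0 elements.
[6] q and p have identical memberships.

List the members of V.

V = {m}

(5): B already has 0, so the rest are out.
Suppose m ∉ V: no assignment then satisfies all the clues, so m ∈ V.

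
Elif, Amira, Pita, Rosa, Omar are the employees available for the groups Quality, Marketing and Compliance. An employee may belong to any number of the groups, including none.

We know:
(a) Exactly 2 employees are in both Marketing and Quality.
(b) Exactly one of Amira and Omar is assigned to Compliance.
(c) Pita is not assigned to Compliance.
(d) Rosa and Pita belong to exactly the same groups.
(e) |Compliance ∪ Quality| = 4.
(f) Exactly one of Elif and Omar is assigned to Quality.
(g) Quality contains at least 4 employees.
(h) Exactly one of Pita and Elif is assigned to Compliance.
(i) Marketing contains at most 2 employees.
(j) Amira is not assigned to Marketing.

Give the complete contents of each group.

Quality = {Amira, Elif, Pita, Rosa}; Marketing = {Pita, Rosa}; Compliance = {Amira, Elif}

From (c): Pita ∉ Compliance.
From (j): Amira ∉ Marketing.
(d): Rosa matches Pita: Rosa ∉ Compliance.
(h) (exactly one): Elif ∈ Compliance.
Suppose Elif ∉ Quality: no assignment then satisfies all the clues, so Elif ∈ Quality.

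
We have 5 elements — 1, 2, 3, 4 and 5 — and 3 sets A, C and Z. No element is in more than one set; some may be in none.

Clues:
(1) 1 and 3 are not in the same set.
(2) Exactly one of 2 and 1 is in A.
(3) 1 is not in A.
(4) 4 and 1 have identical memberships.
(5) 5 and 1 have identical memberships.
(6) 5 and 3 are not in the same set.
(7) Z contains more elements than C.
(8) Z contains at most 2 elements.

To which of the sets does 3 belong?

From (3): 1 ∉ A.
(2) (exactly one): 2 ∈ A.
(4): 4 matches 1: 4 ∉ A.
(5): 5 matches 1: 5 ∉ A.
Suppose 3 ∈ A: no assignment then satisfies all the clues, so 3 ∉ A.

3: Z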